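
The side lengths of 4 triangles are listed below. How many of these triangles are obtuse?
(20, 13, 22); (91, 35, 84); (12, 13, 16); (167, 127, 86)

(20,13,22): 13²+20² = 569 > 484 = 22² → acute
(91,35,84): 35²+84² = 8281 = 91² → right
(12,13,16): 12²+13² = 313 > 256 = 16² → acute
(167,127,86): 86²+127² = 23525 < 27889 = 167² → obtuse
1 of the 4 is obtuse.

1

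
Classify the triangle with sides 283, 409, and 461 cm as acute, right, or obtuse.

Compare the square of the longest side to the sum of squares of the other two: 283² + 409² = 247370 > 212521 = 461².

acute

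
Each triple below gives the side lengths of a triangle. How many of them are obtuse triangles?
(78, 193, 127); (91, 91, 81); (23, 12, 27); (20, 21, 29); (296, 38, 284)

(78,193,127): 78²+127² = 22213 < 37249 = 193² → obtuse
(91,91,81): 81²+91² = 14842 > 8281 = 91² → acute
(23,12,27): 12²+23² = 673 < 729 = 27² → obtuse
(20,21,29): 20²+21² = 841 = 29² → right
(296,38,284): 38²+284² = 82100 < 87616 = 296² → obtuse
3 of the 5 are obtuse.

3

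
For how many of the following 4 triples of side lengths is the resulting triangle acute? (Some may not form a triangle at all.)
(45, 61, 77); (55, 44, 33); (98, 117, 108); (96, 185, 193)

2

(45,61,77): 45²+61² = 5746 < 5929 = 77² → obtuse
(55,44,33): 33²+44² = 3025 = 55² → right
(98,117,108): 98²+108² = 21268 > 13689 = 117² → acute
(96,185,193): 96²+185² = 43441 > 37249 = 193² → acute
2 of the 4 are acute.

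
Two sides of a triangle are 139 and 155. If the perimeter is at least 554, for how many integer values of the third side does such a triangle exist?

Triangle inequality: 16 < x < 294. Perimeter ≥ 554 gives x ≥ 554 − 139 − 155 = 260.
So 260 ≤ x < 294; integers 260 through 293: 34 values.

34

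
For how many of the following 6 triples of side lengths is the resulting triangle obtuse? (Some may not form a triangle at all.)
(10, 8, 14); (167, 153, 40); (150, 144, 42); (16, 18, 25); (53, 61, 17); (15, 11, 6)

5

(10,8,14): 8²+10² = 164 < 196 = 14² → obtuse
(167,153,40): 40²+153² = 25009 < 27889 = 167² → obtuse
(150,144,42): 42²+144² = 22500 = 150² → right
(16,18,25): 16²+18² = 580 < 625 = 25² → obtuse
(53,61,17): 17²+53² = 3098 < 3721 = 61² → obtuse
(15,11,6): 6²+11² = 157 < 225 = 15² → obtuse
5 of the 6 are obtuse.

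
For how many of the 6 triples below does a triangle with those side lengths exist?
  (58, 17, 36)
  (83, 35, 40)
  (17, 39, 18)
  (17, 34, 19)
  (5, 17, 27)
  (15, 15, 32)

1

(17,36,58): 17+36 ≤ 58 → not valid
(35,40,83): 35+40 ≤ 83 → not valid
(17,18,39): 17+18 ≤ 39 → not valid
(17,19,34): 17+19 > 34 → valid
(5,17,27): 5+17 ≤ 27 → not valid
(15,15,32): 15+15 ≤ 32 → not valid
1 of the 6 triples forms a triangle.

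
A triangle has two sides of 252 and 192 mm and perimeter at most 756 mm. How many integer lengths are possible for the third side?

252

Triangle inequality: 60 < x < 444. Perimeter ≤ 756 gives x ≤ 756 − 252 − 192 = 312.
So 60 < x ≤ 312; integers 61 through 312: 252 values.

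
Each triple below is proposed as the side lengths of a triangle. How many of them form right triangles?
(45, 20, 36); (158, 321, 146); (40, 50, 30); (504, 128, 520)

2

(45,20,36): 20²+36² = 1696 < 2025 = 45² → obtuse
(158,321,146): 146+158 ≤ 321, not a triangle
(40,50,30): 30²+40² = 2500 = 50² → right
(504,128,520): 128²+504² = 270400 = 520² → right
2 of the 4 are right.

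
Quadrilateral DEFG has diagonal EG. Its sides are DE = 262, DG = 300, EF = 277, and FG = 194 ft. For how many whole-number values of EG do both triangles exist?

From triangle DEG: 38 < EG < 562.
From triangle FEG: 83 < EG < 471.
Intersection: 83 < EG < 471, so integers 84 through 470: 387 values.

387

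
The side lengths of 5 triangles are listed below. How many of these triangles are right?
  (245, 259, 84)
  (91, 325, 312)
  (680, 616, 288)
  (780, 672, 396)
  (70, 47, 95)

4

(245,259,84): 84²+245² = 67081 = 259² → right
(91,325,312): 91²+312² = 105625 = 325² → right
(680,616,288): 288²+616² = 462400 = 680² → right
(780,672,396): 396²+672² = 608400 = 780² → right
(70,47,95): 47²+70² = 7109 < 9025 = 95² → obtuse
4 of the 5 are right.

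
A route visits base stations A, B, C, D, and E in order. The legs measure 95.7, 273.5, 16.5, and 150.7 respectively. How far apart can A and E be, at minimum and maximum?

10.6 ≤ AE ≤ 536.4

The maximum is all hops collinear in one direction: 95.7 + 273.5 + 16.5 + 150.7 = 536.4.
The longest hop is 273.5; the others sum to 262.9. Folding the others back against it leaves at least 273.5 − 262.9 = 10.6.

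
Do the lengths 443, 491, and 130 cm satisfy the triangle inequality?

The longest side is 491, and the other two sum to 573.
Since 573 > 491, the triangle inequality holds.

Yes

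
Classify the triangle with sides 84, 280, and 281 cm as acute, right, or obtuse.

Compare the square of the longest side to the sum of squares of the other two: 84² + 280² = 85456 > 78961 = 281².

acute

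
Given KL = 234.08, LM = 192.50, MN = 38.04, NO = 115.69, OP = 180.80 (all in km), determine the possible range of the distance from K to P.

The maximum is all hops collinear in one direction: 234.08 + 192.50 + 38.04 + 115.69 + 180.80 = 761.11.
The longest hop is 234.08; the others sum to 527.03. Since 234.08 ≤ 527.03, the path can fold back on itself completely, so the minimum distance is 0.

0 ≤ KP ≤ 761.11 km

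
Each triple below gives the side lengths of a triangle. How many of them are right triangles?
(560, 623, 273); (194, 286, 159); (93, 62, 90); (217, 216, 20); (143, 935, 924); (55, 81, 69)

(560,623,273): 273²+560² = 388129 = 623² → right
(194,286,159): 159²+194² = 62917 < 81796 = 286² → obtuse
(93,62,90): 62²+90² = 11944 > 8649 = 93² → acute
(217,216,20): 20²+216² = 47056 < 47089 = 217² → obtuse
(143,935,924): 143²+924² = 874225 = 935² → right
(55,81,69): 55²+69² = 7786 > 6561 = 81² → acute
2 of the 6 are right.

2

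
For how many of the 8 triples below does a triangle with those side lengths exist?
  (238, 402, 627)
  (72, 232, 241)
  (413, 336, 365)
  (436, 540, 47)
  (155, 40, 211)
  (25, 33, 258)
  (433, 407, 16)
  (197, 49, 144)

(238,402,627): 238+402 > 627 → valid
(72,232,241): 72+232 > 241 → valid
(336,365,413): 336+365 > 413 → valid
(47,436,540): 47+436 ≤ 540 → not valid
(40,155,211): 40+155 ≤ 211 → not valid
(25,33,258): 25+33 ≤ 258 → not valid
(16,407,433): 16+407 ≤ 433 → not valid
(49,144,197): 49+144 ≤ 197 → not valid
3 of the 8 triples form a triangle.

3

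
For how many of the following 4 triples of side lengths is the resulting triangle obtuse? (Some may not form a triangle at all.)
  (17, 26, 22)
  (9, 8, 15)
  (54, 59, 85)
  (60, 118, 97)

3

(17,26,22): 17²+22² = 773 > 676 = 26² → acute
(9,8,15): 8²+9² = 145 < 225 = 15² → obtuse
(54,59,85): 54²+59² = 6397 < 7225 = 85² → obtuse
(60,118,97): 60²+97² = 13009 < 13924 = 118² → obtuse
3 of the 4 are obtuse.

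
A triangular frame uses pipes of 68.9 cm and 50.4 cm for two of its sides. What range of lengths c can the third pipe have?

18.5 < c < 119.3

By the triangle inequality, c must be less than 68.9 + 50.4 = 119.3 and greater than |68.9 − 50.4| = 18.5.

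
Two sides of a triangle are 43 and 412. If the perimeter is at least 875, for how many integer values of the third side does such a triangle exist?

Triangle inequality: 369 < x < 455. Perimeter ≥ 875 gives x ≥ 875 − 43 − 412 = 420.
So 420 ≤ x < 455; integers 420 through 454: 35 values.

35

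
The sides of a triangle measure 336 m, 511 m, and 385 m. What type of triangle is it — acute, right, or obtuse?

right

Compare the square of the longest side to the sum of squares of the other two: 336² + 385² = 261121 = 511².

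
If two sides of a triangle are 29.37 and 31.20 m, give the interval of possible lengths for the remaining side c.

By the triangle inequality, c must be less than 29.37 + 31.20 = 60.57 and greater than |29.37 − 31.20| = 1.83.

1.83 < c < 60.57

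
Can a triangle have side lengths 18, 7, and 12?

The longest side is 18, and the other two sum to 19.
Since 19 > 18, the triangle inequality holds.

Yes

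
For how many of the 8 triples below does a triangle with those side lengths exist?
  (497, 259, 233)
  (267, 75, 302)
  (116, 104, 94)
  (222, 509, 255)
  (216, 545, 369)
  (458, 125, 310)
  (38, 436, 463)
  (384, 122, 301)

(233,259,497): 233+259 ≤ 497 → not valid
(75,267,302): 75+267 > 302 → valid
(94,104,116): 94+104 > 116 → valid
(222,255,509): 222+255 ≤ 509 → not valid
(216,369,545): 216+369 > 545 → valid
(125,310,458): 125+310 ≤ 458 → not valid
(38,436,463): 38+436 > 463 → valid
(122,301,384): 122+301 > 384 → valid
5 of the 8 triples form a triangle.

5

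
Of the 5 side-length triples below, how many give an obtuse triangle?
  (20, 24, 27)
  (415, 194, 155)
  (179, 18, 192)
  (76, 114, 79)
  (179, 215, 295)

(20,24,27): 20²+24² = 976 > 729 = 27² → acute
(415,194,155): 155+194 ≤ 415, not a triangle
(179,18,192): 18²+179² = 32365 < 36864 = 192² → obtuse
(76,114,79): 76²+79² = 12017 < 12996 = 114² → obtuse
(179,215,295): 179²+215² = 78266 < 87025 = 295² → obtuse
3 of the 5 are obtuse.

3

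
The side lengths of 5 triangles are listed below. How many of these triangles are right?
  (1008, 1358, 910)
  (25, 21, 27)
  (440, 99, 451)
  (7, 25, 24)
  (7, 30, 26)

3

(1008,1358,910): 910²+1008² = 1844164 = 1358² → right
(25,21,27): 21²+25² = 1066 > 729 = 27² → acute
(440,99,451): 99²+440² = 203401 = 451² → right
(7,25,24): 7²+24² = 625 = 25² → right
(7,30,26): 7²+26² = 725 < 900 = 30² → obtuse
3 of the 5 are right.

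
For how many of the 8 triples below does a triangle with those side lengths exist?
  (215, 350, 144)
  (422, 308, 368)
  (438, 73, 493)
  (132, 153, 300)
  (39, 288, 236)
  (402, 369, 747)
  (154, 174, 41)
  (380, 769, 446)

(144,215,350): 144+215 > 350 → valid
(308,368,422): 308+368 > 422 → valid
(73,438,493): 73+438 > 493 → valid
(132,153,300): 132+153 ≤ 300 → not valid
(39,236,288): 39+236 ≤ 288 → not valid
(369,402,747): 369+402 > 747 → valid
(41,154,174): 41+154 > 174 → valid
(380,446,769): 380+446 > 769 → valid
6 of the 8 triples form a triangle.

6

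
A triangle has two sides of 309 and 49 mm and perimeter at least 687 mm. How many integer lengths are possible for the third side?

29

Triangle inequality: 260 < x < 358. Perimeter ≥ 687 gives x ≥ 687 − 309 − 49 = 329.
So 329 ≤ x < 358; integers 329 through 357: 29 values.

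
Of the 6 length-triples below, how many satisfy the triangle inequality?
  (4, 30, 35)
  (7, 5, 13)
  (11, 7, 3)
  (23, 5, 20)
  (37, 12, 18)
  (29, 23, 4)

(4,30,35): 4+30 ≤ 35 → not valid
(5,7,13): 5+7 ≤ 13 → not valid
(3,7,11): 3+7 ≤ 11 → not valid
(5,20,23): 5+20 > 23 → valid
(12,18,37): 12+18 ≤ 37 → not valid
(4,23,29): 4+23 ≤ 29 → not valid
1 of the 6 triples forms a triangle.

1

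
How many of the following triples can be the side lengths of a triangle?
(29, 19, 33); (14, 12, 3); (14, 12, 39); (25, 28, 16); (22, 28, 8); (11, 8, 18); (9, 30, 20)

5

(19,29,33): 19+29 > 33 → valid
(3,12,14): 3+12 > 14 → valid
(12,14,39): 12+14 ≤ 39 → not valid
(16,25,28): 16+25 > 28 → valid
(8,22,28): 8+22 > 28 → valid
(8,11,18): 8+11 > 18 → valid
(9,20,30): 9+20 ≤ 30 → not valid
5 of the 7 triples form a triangle.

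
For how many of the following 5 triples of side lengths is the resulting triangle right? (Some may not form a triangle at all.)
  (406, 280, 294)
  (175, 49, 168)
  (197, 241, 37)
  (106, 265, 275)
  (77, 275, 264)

(406,280,294): 280²+294² = 164836 = 406² → right
(175,49,168): 49²+168² = 30625 = 175² → right
(197,241,37): 37+197 ≤ 241, not a triangle
(106,265,275): 106²+265² = 81461 > 75625 = 275² → acute
(77,275,264): 77²+264² = 75625 = 275² → right
3 of the 5 are right.

3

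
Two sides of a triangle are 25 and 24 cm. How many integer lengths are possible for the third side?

The third side lies in the open interval (1, 49).
Integers from 2 to 48 inclusive: 48 − 2 + 1 = 47.

47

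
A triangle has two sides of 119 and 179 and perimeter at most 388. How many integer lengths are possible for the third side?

30

Triangle inequality: 60 < x < 298. Perimeter ≤ 388 gives x ≤ 388 − 119 − 179 = 90.
So 60 < x ≤ 90; integers 61 through 90: 30 values.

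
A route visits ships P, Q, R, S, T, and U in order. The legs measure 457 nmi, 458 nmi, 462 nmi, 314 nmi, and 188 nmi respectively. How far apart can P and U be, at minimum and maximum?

0 ≤ PU ≤ 1879 nmi

The maximum is all hops collinear in one direction: 457 + 458 + 462 + 314 + 188 = 1879.
The longest hop is 462; the others sum to 1417. Since 462 ≤ 1417, the path can fold back on itself completely, so the minimum distance is 0.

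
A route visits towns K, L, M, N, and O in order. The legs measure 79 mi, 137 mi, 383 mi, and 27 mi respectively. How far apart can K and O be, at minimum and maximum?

140 ≤ KO ≤ 626 mi

The maximum is all hops collinear in one direction: 79 + 137 + 383 + 27 = 626.
The longest hop is 383; the others sum to 243. Folding the others back against it leaves at least 383 − 243 = 140.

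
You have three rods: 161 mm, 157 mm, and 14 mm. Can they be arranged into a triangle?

The longest side is 161, and the other two sum to 171.
Since 171 > 161, the triangle inequality holds.

Yes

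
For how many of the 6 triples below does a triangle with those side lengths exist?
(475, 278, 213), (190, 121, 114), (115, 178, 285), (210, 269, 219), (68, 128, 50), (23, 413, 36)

(213,278,475): 213+278 > 475 → valid
(114,121,190): 114+121 > 190 → valid
(115,178,285): 115+178 > 285 → valid
(210,219,269): 210+219 > 269 → valid
(50,68,128): 50+68 ≤ 128 → not valid
(23,36,413): 23+36 ≤ 413 → not valid
4 of the 6 triples form a triangle.

4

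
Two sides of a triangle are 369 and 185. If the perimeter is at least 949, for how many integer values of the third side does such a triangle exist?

159

Triangle inequality: 184 < x < 554. Perimeter ≥ 949 gives x ≥ 949 − 369 − 185 = 395.
So 395 ≤ x < 554; integers 395 through 553: 159 values.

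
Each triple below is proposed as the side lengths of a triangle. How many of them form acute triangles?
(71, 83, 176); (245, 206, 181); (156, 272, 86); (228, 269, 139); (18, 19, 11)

(71,83,176): 71+83 ≤ 176, not a triangle
(245,206,181): 181²+206² = 75197 > 60025 = 245² → acute
(156,272,86): 86+156 ≤ 272, not a triangle
(228,269,139): 139²+228² = 71305 < 72361 = 269² → obtuse
(18,19,11): 11²+18² = 445 > 361 = 19² → acute
2 of the 5 are acute.

2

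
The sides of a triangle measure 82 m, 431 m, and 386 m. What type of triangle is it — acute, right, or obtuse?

obtuse

Compare the square of the longest side to the sum of squares of the other two: 82² + 386² = 155720 < 185761 = 431².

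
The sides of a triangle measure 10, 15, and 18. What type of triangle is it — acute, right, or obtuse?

acute

Compare the square of the longest side to the sum of squares of the other two: 10² + 15² = 325 > 324 = 18².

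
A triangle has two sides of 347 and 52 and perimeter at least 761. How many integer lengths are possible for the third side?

37

Triangle inequality: 295 < x < 399. Perimeter ≥ 761 gives x ≥ 761 − 347 − 52 = 362.
So 362 ≤ x < 399; integers 362 through 398: 37 values.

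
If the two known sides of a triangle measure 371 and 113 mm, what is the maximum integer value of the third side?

483

The third side must be strictly less than 371 + 113 = 484.
The largest integer below 484 is 483.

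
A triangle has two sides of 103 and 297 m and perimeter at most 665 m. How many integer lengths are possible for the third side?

Triangle inequality: 194 < x < 400. Perimeter ≤ 665 gives x ≤ 665 − 103 − 297 = 265.
So 194 < x ≤ 265; integers 195 through 265: 71 values.

71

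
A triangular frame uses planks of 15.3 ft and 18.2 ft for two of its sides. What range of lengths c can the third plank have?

By the triangle inequality, c must be less than 15.3 + 18.2 = 33.5 and greater than |15.3 − 18.2| = 2.9.

2.9 < c < 33.5 (ft)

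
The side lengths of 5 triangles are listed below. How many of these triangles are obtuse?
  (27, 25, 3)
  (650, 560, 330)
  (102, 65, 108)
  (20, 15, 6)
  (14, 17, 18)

2

(27,25,3): 3²+25² = 634 < 729 = 27² → obtuse
(650,560,330): 330²+560² = 422500 = 650² → right
(102,65,108): 65²+102² = 14629 > 11664 = 108² → acute
(20,15,6): 6²+15² = 261 < 400 = 20² → obtuse
(14,17,18): 14²+17² = 485 > 324 = 18² → acute
2 of the 5 are obtuse.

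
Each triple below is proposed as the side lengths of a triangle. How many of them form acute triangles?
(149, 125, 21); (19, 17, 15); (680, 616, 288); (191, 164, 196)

2

(149,125,21): 21+125 ≤ 149, not a triangle
(19,17,15): 15²+17² = 514 > 361 = 19² → acute
(680,616,288): 288²+616² = 462400 = 680² → right
(191,164,196): 164²+191² = 63377 > 38416 = 196² → acute
2 of the 4 are acute.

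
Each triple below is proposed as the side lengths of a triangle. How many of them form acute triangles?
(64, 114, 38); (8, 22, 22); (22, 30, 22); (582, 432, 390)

2

(64,114,38): 38+64 ≤ 114, not a triangle
(8,22,22): 8²+22² = 548 > 484 = 22² → acute
(22,30,22): 22²+22² = 968 > 900 = 30² → acute
(582,432,390): 390²+432² = 338724 = 582² → right
2 of the 4 are acute.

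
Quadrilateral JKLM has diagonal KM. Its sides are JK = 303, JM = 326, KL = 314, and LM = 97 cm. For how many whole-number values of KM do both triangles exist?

193

From triangle JKM: 23 < KM < 629.
From triangle LKM: 217 < KM < 411.
Intersection: 217 < KM < 411, so integers 218 through 410: 193 values.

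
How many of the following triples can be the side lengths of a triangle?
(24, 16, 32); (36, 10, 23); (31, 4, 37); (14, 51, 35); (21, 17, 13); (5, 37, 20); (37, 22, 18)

(16,24,32): 16+24 > 32 → valid
(10,23,36): 10+23 ≤ 36 → not valid
(4,31,37): 4+31 ≤ 37 → not valid
(14,35,51): 14+35 ≤ 51 → not valid
(13,17,21): 13+17 > 21 → valid
(5,20,37): 5+20 ≤ 37 → not valid
(18,22,37): 18+22 > 37 → valid
3 of the 7 triples form a triangle.

3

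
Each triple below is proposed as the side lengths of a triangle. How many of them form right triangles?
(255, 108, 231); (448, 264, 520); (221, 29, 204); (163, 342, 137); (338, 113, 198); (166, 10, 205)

(255,108,231): 108²+231² = 65025 = 255² → right
(448,264,520): 264²+448² = 270400 = 520² → right
(221,29,204): 29²+204² = 42457 < 48841 = 221² → obtuse
(163,342,137): 137+163 ≤ 342, not a triangle
(338,113,198): 113+198 ≤ 338, not a triangle
(166,10,205): 10+166 ≤ 205, not a triangle
2 of the 6 are right.

2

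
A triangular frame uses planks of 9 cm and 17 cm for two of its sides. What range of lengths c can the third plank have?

By the triangle inequality, c must be less than 9 + 17 = 26 and greater than |9 − 17| = 8.

8 < c < 26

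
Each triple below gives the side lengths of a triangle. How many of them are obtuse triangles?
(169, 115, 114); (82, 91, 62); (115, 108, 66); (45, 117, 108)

1

(169,115,114): 114²+115² = 26221 < 28561 = 169² → obtuse
(82,91,62): 62²+82² = 10568 > 8281 = 91² → acute
(115,108,66): 66²+108² = 16020 > 13225 = 115² → acute
(45,117,108): 45²+108² = 13689 = 117² → right
1 of the 4 is obtuse.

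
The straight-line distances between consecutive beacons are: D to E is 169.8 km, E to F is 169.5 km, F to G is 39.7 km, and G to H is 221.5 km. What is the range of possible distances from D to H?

0 ≤ DH ≤ 600.5 km

The maximum is all hops collinear in one direction: 169.8 + 169.5 + 39.7 + 221.5 = 600.5.
The longest hop is 221.5; the others sum to 379.0. Since 221.5 ≤ 379.0, the path can fold back on itself completely, so the minimum distance is 0.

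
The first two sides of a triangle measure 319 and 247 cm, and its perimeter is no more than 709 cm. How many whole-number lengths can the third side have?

Triangle inequality: 72 < x < 566. Perimeter ≤ 709 gives x ≤ 709 − 319 − 247 = 143.
So 72 < x ≤ 143; integers 73 through 143: 71 values.

71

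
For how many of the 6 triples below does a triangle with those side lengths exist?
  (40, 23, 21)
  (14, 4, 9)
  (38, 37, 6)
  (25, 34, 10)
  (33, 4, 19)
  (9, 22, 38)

3

(21,23,40): 21+23 > 40 → valid
(4,9,14): 4+9 ≤ 14 → not valid
(6,37,38): 6+37 > 38 → valid
(10,25,34): 10+25 > 34 → valid
(4,19,33): 4+19 ≤ 33 → not valid
(9,22,38): 9+22 ≤ 38 → not valid
3 of the 6 triples form a triangle.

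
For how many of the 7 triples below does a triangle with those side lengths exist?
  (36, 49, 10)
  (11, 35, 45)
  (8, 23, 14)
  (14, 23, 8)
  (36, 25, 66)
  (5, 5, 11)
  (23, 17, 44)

1

(10,36,49): 10+36 ≤ 49 → not valid
(11,35,45): 11+35 > 45 → valid
(8,14,23): 8+14 ≤ 23 → not valid
(8,14,23): 8+14 ≤ 23 → not valid
(25,36,66): 25+36 ≤ 66 → not valid
(5,5,11): 5+5 ≤ 11 → not valid
(17,23,44): 17+23 ≤ 44 → not valid
1 of the 7 triples forms a triangle.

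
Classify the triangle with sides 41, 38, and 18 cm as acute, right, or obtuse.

Compare the square of the longest side to the sum of squares of the other two: 18² + 38² = 1768 > 1681 = 41².

acute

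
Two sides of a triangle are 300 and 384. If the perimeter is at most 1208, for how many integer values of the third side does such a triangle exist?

440

Triangle inequality: 84 < x < 684. Perimeter ≤ 1208 gives x ≤ 1208 − 300 − 384 = 524.
So 84 < x ≤ 524; integers 85 through 524: 440 values.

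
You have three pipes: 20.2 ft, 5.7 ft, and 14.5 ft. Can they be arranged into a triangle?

The two shorter sides sum to 20.2, exactly equal to the longest side 20.2.
That gives only a degenerate (flat) triangle — the inequality must be strict.

No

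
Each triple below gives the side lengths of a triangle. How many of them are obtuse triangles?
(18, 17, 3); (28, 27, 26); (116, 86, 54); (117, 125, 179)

(18,17,3): 3²+17² = 298 < 324 = 18² → obtuse
(28,27,26): 26²+27² = 1405 > 784 = 28² → acute
(116,86,54): 54²+86² = 10312 < 13456 = 116² → obtuse
(117,125,179): 117²+125² = 29314 < 32041 = 179² → obtuse
3 of the 4 are obtuse.

3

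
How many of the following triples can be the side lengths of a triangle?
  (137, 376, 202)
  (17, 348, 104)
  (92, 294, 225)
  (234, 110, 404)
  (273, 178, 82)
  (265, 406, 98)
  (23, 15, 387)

(137,202,376): 137+202 ≤ 376 → not valid
(17,104,348): 17+104 ≤ 348 → not valid
(92,225,294): 92+225 > 294 → valid
(110,234,404): 110+234 ≤ 404 → not valid
(82,178,273): 82+178 ≤ 273 → not valid
(98,265,406): 98+265 ≤ 406 → not valid
(15,23,387): 15+23 ≤ 387 → not valid
1 of the 7 triples forms a triangle.

1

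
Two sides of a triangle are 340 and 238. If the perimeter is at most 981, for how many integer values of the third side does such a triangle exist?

301

Triangle inequality: 102 < x < 578. Perimeter ≤ 981 gives x ≤ 981 − 340 − 238 = 403.
So 102 < x ≤ 403; integers 103 through 403: 301 values.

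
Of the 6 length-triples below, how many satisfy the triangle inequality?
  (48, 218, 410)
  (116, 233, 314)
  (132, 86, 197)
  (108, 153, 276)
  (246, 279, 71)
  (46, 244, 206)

(48,218,410): 48+218 ≤ 410 → not valid
(116,233,314): 116+233 > 314 → valid
(86,132,197): 86+132 > 197 → valid
(108,153,276): 108+153 ≤ 276 → not valid
(71,246,279): 71+246 > 279 → valid
(46,206,244): 46+206 > 244 → valid
4 of the 6 triples form a triangle.

4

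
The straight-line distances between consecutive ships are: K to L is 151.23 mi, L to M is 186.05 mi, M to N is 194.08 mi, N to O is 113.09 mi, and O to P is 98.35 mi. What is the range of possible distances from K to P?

The maximum is all hops collinear in one direction: 151.23 + 186.05 + 194.08 + 113.09 + 98.35 = 742.80.
The longest hop is 194.08; the others sum to 548.72. Since 194.08 ≤ 548.72, the path can fold back on itself completely, so the minimum distance is 0.

0 ≤ KP ≤ 742.80 mi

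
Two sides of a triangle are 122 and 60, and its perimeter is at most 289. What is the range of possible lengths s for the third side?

Triangle inequality alone gives 62 < s < 182.
The perimeter condition gives s ≤ 289 − 122 − 60 = 107.
Intersecting the two: 62 < s ≤ 107.

62 < s ≤ 107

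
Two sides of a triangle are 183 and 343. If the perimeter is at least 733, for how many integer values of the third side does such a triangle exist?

Triangle inequality: 160 < x < 526. Perimeter ≥ 733 gives x ≥ 733 − 183 − 343 = 207.
So 207 ≤ x < 526; integers 207 through 525: 319 values.

319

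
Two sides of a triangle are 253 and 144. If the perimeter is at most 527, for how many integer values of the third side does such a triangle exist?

21

Triangle inequality: 109 < x < 397. Perimeter ≤ 527 gives x ≤ 527 − 253 − 144 = 130.
So 109 < x ≤ 130; integers 110 through 130: 21 values.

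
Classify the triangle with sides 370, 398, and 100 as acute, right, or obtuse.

obtuse

Compare the square of the longest side to the sum of squares of the other two: 100² + 370² = 146900 < 158404 = 398².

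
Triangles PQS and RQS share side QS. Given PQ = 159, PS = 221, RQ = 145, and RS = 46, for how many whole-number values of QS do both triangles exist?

From triangle PQS: 62 < QS < 380.
From triangle RQS: 99 < QS < 191.
Intersection: 99 < QS < 191, so integers 100 through 190: 91 values.

91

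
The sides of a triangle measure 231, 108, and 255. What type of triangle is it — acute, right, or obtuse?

right

Compare the square of the longest side to the sum of squares of the other two: 108² + 231² = 65025 = 255².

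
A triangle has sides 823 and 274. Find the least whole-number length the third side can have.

550

The third side must be strictly greater than |823 − 274| = 549.
The smallest integer above 549 is 550.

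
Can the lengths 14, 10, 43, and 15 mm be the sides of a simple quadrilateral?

For a quadrilateral, each side must be shorter than the sum of the others.
Here the longest side is 43, but the remaining 3 sides sum to only 39.

No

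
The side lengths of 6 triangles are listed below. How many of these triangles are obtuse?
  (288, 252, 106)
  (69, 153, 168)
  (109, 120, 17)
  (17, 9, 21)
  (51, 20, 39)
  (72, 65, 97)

(288,252,106): 106²+252² = 74740 < 82944 = 288² → obtuse
(69,153,168): 69²+153² = 28170 < 28224 = 168² → obtuse
(109,120,17): 17²+109² = 12170 < 14400 = 120² → obtuse
(17,9,21): 9²+17² = 370 < 441 = 21² → obtuse
(51,20,39): 20²+39² = 1921 < 2601 = 51² → obtuse
(72,65,97): 65²+72² = 9409 = 97² → right
5 of the 6 are obtuse.

5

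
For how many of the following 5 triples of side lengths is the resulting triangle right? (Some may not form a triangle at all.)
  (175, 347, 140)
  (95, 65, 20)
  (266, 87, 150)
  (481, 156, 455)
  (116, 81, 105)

1

(175,347,140): 140+175 ≤ 347, not a triangle
(95,65,20): 20+65 ≤ 95, not a triangle
(266,87,150): 87+150 ≤ 266, not a triangle
(481,156,455): 156²+455² = 231361 = 481² → right
(116,81,105): 81²+105² = 17586 > 13456 = 116² → acute
1 of the 5 is right.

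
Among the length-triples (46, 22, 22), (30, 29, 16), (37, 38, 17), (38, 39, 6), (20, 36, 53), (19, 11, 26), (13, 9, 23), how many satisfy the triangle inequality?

(22,22,46): 22+22 ≤ 46 → not valid
(16,29,30): 16+29 > 30 → valid
(17,37,38): 17+37 > 38 → valid
(6,38,39): 6+38 > 39 → valid
(20,36,53): 20+36 > 53 → valid
(11,19,26): 11+19 > 26 → valid
(9,13,23): 9+13 ≤ 23 → not valid
5 of the 7 triples form a triangle.

5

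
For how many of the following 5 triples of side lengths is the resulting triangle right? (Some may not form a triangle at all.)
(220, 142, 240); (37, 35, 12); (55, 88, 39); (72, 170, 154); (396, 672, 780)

(220,142,240): 142²+220² = 68564 > 57600 = 240² → acute
(37,35,12): 12²+35² = 1369 = 37² → right
(55,88,39): 39²+55² = 4546 < 7744 = 88² → obtuse
(72,170,154): 72²+154² = 28900 = 170² → right
(396,672,780): 396²+672² = 608400 = 780² → right
3 of the 5 are right.

3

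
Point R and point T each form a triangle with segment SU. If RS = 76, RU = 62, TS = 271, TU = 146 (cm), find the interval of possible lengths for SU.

From triangle RSU: |76 − 62| < SU < 76 + 62, i.e. 14 < SU < 138.
From triangle TSU: 125 < SU < 417.
Both must hold, so SU lies in the intersection.

125 < SU < 138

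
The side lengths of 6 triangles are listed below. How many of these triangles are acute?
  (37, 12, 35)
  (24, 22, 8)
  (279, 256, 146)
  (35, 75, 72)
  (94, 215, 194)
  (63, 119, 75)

(37,12,35): 12²+35² = 1369 = 37² → right
(24,22,8): 8²+22² = 548 < 576 = 24² → obtuse
(279,256,146): 146²+256² = 86852 > 77841 = 279² → acute
(35,75,72): 35²+72² = 6409 > 5625 = 75² → acute
(94,215,194): 94²+194² = 46472 > 46225 = 215² → acute
(63,119,75): 63²+75² = 9594 < 14161 = 119² → obtuse
3 of the 6 are acute.

3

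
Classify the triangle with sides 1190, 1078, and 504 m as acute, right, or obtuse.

right

Compare the square of the longest side to the sum of squares of the other two: 504² + 1078² = 1416100 = 1190².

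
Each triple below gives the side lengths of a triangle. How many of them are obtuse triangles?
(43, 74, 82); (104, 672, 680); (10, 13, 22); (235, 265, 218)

(43,74,82): 43²+74² = 7325 > 6724 = 82² → acute
(104,672,680): 104²+672² = 462400 = 680² → right
(10,13,22): 10²+13² = 269 < 484 = 22² → obtuse
(235,265,218): 218²+235² = 102749 > 70225 = 265² → acute
1 of the 4 is obtuse.

1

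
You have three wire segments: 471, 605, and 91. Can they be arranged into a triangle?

No

The longest side is 605, but the other two sum to only 562.
562 < 605, so the triangle inequality fails.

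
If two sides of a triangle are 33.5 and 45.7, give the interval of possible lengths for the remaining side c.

12.2 < c < 79.2

By the triangle inequality, c must be less than 33.5 + 45.7 = 79.2 and greater than |33.5 − 45.7| = 12.2.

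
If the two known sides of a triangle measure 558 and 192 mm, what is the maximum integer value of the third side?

The third side must be strictly less than 558 + 192 = 750.
The largest integer below 750 is 749.

749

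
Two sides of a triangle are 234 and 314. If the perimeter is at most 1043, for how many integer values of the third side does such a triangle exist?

415

Triangle inequality: 80 < x < 548. Perimeter ≤ 1043 gives x ≤ 1043 − 234 − 314 = 495.
So 80 < x ≤ 495; integers 81 through 495: 415 values.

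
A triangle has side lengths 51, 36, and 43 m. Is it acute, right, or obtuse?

acute

Compare the square of the longest side to the sum of squares of the other two: 36² + 43² = 3145 > 2601 = 51².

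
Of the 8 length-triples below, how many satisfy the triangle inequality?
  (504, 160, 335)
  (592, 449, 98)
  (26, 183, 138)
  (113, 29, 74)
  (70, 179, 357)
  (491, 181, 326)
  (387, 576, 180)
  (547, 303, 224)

1

(160,335,504): 160+335 ≤ 504 → not valid
(98,449,592): 98+449 ≤ 592 → not valid
(26,138,183): 26+138 ≤ 183 → not valid
(29,74,113): 29+74 ≤ 113 → not valid
(70,179,357): 70+179 ≤ 357 → not valid
(181,326,491): 181+326 > 491 → valid
(180,387,576): 180+387 ≤ 576 → not valid
(224,303,547): 224+303 ≤ 547 → not valid
1 of the 8 triples forms a triangle.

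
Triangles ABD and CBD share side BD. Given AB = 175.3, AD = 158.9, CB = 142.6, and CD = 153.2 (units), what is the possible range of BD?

From triangle ABD: |175.3 − 158.9| < BD < 175.3 + 158.9, i.e. 16.4 < BD < 334.2.
From triangle CBD: 10.6 < BD < 295.8.
Both must hold, so BD lies in the intersection.

16.4 < BD < 295.8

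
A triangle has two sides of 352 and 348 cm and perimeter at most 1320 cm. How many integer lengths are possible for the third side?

616

Triangle inequality: 4 < x < 700. Perimeter ≤ 1320 gives x ≤ 1320 − 352 − 348 = 620.
So 4 < x ≤ 620; integers 5 through 620: 616 values.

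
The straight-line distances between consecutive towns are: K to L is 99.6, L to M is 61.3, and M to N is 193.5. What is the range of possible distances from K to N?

32.6 ≤ KN ≤ 354.4

The maximum is all hops collinear in one direction: 99.6 + 61.3 + 193.5 = 354.4.
The longest hop is 193.5; the others sum to 160.9. Folding the others back against it leaves at least 193.5 − 160.9 = 32.6.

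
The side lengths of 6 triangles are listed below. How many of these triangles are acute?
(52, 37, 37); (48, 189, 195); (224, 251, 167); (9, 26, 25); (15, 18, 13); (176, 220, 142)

(52,37,37): 37²+37² = 2738 > 2704 = 52² → acute
(48,189,195): 48²+189² = 38025 = 195² → right
(224,251,167): 167²+224² = 78065 > 63001 = 251² → acute
(9,26,25): 9²+25² = 706 > 676 = 26² → acute
(15,18,13): 13²+15² = 394 > 324 = 18² → acute
(176,220,142): 142²+176² = 51140 > 48400 = 220² → acute
5 of the 6 are acute.

5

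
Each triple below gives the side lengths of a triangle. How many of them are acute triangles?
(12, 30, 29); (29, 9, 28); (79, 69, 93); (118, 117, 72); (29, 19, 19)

4

(12,30,29): 12²+29² = 985 > 900 = 30² → acute
(29,9,28): 9²+28² = 865 > 841 = 29² → acute
(79,69,93): 69²+79² = 11002 > 8649 = 93² → acute
(118,117,72): 72²+117² = 18873 > 13924 = 118² → acute
(29,19,19): 19²+19² = 722 < 841 = 29² → obtuse
4 of the 5 are acute.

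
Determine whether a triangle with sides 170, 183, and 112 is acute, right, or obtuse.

acute

Compare the square of the longest side to the sum of squares of the other two: 112² + 170² = 41444 > 33489 = 183².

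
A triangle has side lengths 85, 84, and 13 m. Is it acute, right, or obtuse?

Compare the square of the longest side to the sum of squares of the other two: 13² + 84² = 7225 = 85².

right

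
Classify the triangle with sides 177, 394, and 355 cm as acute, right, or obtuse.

Compare the square of the longest side to the sum of squares of the other two: 177² + 355² = 157354 > 155236 = 394².

acute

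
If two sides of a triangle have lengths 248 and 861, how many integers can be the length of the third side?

495

The third side lies in the open interval (613, 1109).
Integers from 614 to 1108 inclusive: 1108 − 614 + 1 = 495.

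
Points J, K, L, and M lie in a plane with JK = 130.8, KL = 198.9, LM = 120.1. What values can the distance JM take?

0 ≤ JM ≤ 449.8

The maximum is all hops collinear in one direction: 130.8 + 198.9 + 120.1 = 449.8.
The longest hop is 198.9; the others sum to 250.9. Since 198.9 ≤ 250.9, the path can fold back on itself completely, so the minimum distance is 0.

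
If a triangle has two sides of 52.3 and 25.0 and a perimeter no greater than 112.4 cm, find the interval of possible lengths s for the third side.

27.3 < s ≤ 35.1

Triangle inequality alone gives 27.3 < s < 77.3.
The perimeter condition gives s ≤ 112.4 − 52.3 − 25.0 = 35.1.
Intersecting the two: 27.3 < s ≤ 35.1.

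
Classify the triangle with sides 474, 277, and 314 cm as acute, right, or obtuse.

obtuse

Compare the square of the longest side to the sum of squares of the other two: 277² + 314² = 175325 < 224676 = 474².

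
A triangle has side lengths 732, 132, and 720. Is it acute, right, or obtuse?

right

Compare the square of the longest side to the sum of squares of the other two: 132² + 720² = 535824 = 732².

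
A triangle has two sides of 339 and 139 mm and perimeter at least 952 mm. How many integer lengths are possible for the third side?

Triangle inequality: 200 < x < 478. Perimeter ≥ 952 gives x ≥ 952 − 339 − 139 = 474.
So 474 ≤ x < 478; integers 474 through 477: 4 values.

4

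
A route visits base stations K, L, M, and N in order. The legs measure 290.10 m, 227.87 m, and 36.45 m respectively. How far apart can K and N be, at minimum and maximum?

25.78 ≤ KN ≤ 554.42 m

The maximum is all hops collinear in one direction: 290.10 + 227.87 + 36.45 = 554.42.
The longest hop is 290.10; the others sum to 264.32. Folding the others back against it leaves at least 290.10 − 264.32 = 25.78.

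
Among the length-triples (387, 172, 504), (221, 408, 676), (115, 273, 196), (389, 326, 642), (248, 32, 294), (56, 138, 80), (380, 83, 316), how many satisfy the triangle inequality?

(172,387,504): 172+387 > 504 → valid
(221,408,676): 221+408 ≤ 676 → not valid
(115,196,273): 115+196 > 273 → valid
(326,389,642): 326+389 > 642 → valid
(32,248,294): 32+248 ≤ 294 → not valid
(56,80,138): 56+80 ≤ 138 → not valid
(83,316,380): 83+316 > 380 → valid
4 of the 7 triples form a triangle.

4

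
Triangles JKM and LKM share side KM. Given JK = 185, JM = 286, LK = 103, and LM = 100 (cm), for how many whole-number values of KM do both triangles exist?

101

From triangle JKM: 101 < KM < 471.
From triangle LKM: 3 < KM < 203.
Intersection: 101 < KM < 203, so integers 102 through 202: 101 values.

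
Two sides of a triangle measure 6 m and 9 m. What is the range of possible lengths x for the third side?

By the triangle inequality, x must be less than 6 + 9 = 15 and greater than |6 − 9| = 3.

3 < x < 15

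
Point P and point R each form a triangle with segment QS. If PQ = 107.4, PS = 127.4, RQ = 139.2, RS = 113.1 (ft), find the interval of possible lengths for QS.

26.1 < QS < 234.8

From triangle PQS: |107.4 − 127.4| < QS < 107.4 + 127.4, i.e. 20.0 < QS < 234.8.
From triangle RQS: 26.1 < QS < 252.3.
Both must hold, so QS lies in the intersection.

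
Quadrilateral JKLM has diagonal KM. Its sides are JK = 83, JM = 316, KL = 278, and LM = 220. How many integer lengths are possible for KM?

165

From triangle JKM: 233 < KM < 399.
From triangle LKM: 58 < KM < 498.
Intersection: 233 < KM < 399, so integers 234 through 398: 165 values.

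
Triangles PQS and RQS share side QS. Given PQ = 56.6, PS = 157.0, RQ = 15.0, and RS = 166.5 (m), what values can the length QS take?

From triangle PQS: |56.6 − 157.0| < QS < 56.6 + 157.0, i.e. 100.4 < QS < 213.6.
From triangle RQS: 151.5 < QS < 181.5.
Both must hold, so QS lies in the intersection.

151.5 < QS < 181.5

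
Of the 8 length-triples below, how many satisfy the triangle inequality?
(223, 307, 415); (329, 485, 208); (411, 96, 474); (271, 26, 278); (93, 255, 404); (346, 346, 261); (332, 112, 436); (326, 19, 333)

7

(223,307,415): 223+307 > 415 → valid
(208,329,485): 208+329 > 485 → valid
(96,411,474): 96+411 > 474 → valid
(26,271,278): 26+271 > 278 → valid
(93,255,404): 93+255 ≤ 404 → not valid
(261,346,346): 261+346 > 346 → valid
(112,332,436): 112+332 > 436 → valid
(19,326,333): 19+326 > 333 → valid
7 of the 8 triples form a triangle.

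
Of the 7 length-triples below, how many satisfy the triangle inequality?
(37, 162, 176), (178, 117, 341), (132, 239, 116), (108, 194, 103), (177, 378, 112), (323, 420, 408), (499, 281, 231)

(37,162,176): 37+162 > 176 → valid
(117,178,341): 117+178 ≤ 341 → not valid
(116,132,239): 116+132 > 239 → valid
(103,108,194): 103+108 > 194 → valid
(112,177,378): 112+177 ≤ 378 → not valid
(323,408,420): 323+408 > 420 → valid
(231,281,499): 231+281 > 499 → valid
5 of the 7 triples form a triangle.

5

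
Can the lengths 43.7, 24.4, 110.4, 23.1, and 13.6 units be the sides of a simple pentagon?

No

For a pentagon, each side must be shorter than the sum of the others.
Here the longest side is 110.4, but the remaining 4 sides sum to only 104.8.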